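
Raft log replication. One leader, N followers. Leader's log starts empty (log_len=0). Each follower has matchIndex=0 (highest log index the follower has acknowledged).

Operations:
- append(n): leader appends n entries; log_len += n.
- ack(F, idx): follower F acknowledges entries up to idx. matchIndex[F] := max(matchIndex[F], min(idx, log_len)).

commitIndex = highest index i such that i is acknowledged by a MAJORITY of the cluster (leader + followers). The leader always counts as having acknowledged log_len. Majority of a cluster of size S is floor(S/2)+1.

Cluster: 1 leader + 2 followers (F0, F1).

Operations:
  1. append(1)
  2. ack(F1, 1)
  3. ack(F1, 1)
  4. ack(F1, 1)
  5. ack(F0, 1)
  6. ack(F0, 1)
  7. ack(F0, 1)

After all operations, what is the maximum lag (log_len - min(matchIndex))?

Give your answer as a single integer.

Op 1: append 1 -> log_len=1
Op 2: F1 acks idx 1 -> match: F0=0 F1=1; commitIndex=1
Op 3: F1 acks idx 1 -> match: F0=0 F1=1; commitIndex=1
Op 4: F1 acks idx 1 -> match: F0=0 F1=1; commitIndex=1
Op 5: F0 acks idx 1 -> match: F0=1 F1=1; commitIndex=1
Op 6: F0 acks idx 1 -> match: F0=1 F1=1; commitIndex=1
Op 7: F0 acks idx 1 -> match: F0=1 F1=1; commitIndex=1

Answer: 0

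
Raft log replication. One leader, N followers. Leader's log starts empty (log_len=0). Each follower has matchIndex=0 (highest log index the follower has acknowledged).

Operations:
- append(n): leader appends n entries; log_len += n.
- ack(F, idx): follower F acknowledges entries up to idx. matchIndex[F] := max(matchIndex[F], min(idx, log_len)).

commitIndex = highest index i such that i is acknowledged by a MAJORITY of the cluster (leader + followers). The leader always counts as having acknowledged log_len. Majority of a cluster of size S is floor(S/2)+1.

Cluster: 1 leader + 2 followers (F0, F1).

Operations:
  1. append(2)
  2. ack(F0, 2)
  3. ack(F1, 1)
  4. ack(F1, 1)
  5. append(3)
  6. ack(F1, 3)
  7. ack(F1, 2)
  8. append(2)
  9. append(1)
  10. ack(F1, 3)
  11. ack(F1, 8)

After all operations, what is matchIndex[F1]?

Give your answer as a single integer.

Op 1: append 2 -> log_len=2
Op 2: F0 acks idx 2 -> match: F0=2 F1=0; commitIndex=2
Op 3: F1 acks idx 1 -> match: F0=2 F1=1; commitIndex=2
Op 4: F1 acks idx 1 -> match: F0=2 F1=1; commitIndex=2
Op 5: append 3 -> log_len=5
Op 6: F1 acks idx 3 -> match: F0=2 F1=3; commitIndex=3
Op 7: F1 acks idx 2 -> match: F0=2 F1=3; commitIndex=3
Op 8: append 2 -> log_len=7
Op 9: append 1 -> log_len=8
Op 10: F1 acks idx 3 -> match: F0=2 F1=3; commitIndex=3
Op 11: F1 acks idx 8 -> match: F0=2 F1=8; commitIndex=8

Answer: 8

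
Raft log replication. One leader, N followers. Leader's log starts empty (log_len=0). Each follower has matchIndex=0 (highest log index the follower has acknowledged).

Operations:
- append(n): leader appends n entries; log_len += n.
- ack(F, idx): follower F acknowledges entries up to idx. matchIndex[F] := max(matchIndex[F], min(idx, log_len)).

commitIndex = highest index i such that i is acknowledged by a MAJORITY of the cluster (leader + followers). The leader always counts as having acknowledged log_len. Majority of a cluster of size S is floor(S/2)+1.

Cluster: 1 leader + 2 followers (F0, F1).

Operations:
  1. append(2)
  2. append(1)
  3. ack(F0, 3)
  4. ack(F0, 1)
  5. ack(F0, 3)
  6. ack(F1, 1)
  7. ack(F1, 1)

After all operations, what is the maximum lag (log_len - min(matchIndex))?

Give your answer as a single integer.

Answer: 2

Derivation:
Op 1: append 2 -> log_len=2
Op 2: append 1 -> log_len=3
Op 3: F0 acks idx 3 -> match: F0=3 F1=0; commitIndex=3
Op 4: F0 acks idx 1 -> match: F0=3 F1=0; commitIndex=3
Op 5: F0 acks idx 3 -> match: F0=3 F1=0; commitIndex=3
Op 6: F1 acks idx 1 -> match: F0=3 F1=1; commitIndex=3
Op 7: F1 acks idx 1 -> match: F0=3 F1=1; commitIndex=3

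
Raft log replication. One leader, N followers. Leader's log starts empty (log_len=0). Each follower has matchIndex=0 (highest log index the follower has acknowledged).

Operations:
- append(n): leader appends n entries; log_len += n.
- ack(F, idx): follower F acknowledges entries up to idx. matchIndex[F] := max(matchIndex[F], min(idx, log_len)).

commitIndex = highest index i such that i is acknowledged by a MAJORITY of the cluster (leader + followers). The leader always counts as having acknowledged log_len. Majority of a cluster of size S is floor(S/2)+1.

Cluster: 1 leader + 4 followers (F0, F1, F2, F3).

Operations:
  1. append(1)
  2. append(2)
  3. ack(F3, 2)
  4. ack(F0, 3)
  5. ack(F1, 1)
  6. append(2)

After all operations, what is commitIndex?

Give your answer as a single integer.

Answer: 2

Derivation:
Op 1: append 1 -> log_len=1
Op 2: append 2 -> log_len=3
Op 3: F3 acks idx 2 -> match: F0=0 F1=0 F2=0 F3=2; commitIndex=0
Op 4: F0 acks idx 3 -> match: F0=3 F1=0 F2=0 F3=2; commitIndex=2
Op 5: F1 acks idx 1 -> match: F0=3 F1=1 F2=0 F3=2; commitIndex=2
Op 6: append 2 -> log_len=5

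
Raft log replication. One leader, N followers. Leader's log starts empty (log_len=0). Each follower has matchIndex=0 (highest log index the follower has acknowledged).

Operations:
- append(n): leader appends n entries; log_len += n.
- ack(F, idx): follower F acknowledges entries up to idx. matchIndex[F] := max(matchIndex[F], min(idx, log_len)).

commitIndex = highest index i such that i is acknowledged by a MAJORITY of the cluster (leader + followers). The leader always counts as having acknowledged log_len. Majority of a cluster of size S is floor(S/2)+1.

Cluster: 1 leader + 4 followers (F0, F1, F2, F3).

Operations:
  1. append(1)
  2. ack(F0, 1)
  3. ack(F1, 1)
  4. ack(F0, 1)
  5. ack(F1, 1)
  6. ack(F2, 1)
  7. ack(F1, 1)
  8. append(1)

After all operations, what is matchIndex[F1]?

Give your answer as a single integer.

Answer: 1

Derivation:
Op 1: append 1 -> log_len=1
Op 2: F0 acks idx 1 -> match: F0=1 F1=0 F2=0 F3=0; commitIndex=0
Op 3: F1 acks idx 1 -> match: F0=1 F1=1 F2=0 F3=0; commitIndex=1
Op 4: F0 acks idx 1 -> match: F0=1 F1=1 F2=0 F3=0; commitIndex=1
Op 5: F1 acks idx 1 -> match: F0=1 F1=1 F2=0 F3=0; commitIndex=1
Op 6: F2 acks idx 1 -> match: F0=1 F1=1 F2=1 F3=0; commitIndex=1
Op 7: F1 acks idx 1 -> match: F0=1 F1=1 F2=1 F3=0; commitIndex=1
Op 8: append 1 -> log_len=2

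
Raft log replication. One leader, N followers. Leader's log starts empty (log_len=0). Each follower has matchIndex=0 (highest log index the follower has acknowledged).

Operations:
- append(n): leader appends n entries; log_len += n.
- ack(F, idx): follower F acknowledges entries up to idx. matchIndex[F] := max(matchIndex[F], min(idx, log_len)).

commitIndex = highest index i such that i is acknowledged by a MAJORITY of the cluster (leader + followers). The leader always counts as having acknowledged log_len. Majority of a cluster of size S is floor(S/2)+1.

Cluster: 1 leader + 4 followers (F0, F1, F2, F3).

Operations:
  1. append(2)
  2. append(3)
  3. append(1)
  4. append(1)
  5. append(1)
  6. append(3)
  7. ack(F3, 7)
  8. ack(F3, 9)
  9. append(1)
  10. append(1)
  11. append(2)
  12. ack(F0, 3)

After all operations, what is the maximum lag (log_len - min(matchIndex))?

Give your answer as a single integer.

Answer: 15

Derivation:
Op 1: append 2 -> log_len=2
Op 2: append 3 -> log_len=5
Op 3: append 1 -> log_len=6
Op 4: append 1 -> log_len=7
Op 5: append 1 -> log_len=8
Op 6: append 3 -> log_len=11
Op 7: F3 acks idx 7 -> match: F0=0 F1=0 F2=0 F3=7; commitIndex=0
Op 8: F3 acks idx 9 -> match: F0=0 F1=0 F2=0 F3=9; commitIndex=0
Op 9: append 1 -> log_len=12
Op 10: append 1 -> log_len=13
Op 11: append 2 -> log_len=15
Op 12: F0 acks idx 3 -> match: F0=3 F1=0 F2=0 F3=9; commitIndex=3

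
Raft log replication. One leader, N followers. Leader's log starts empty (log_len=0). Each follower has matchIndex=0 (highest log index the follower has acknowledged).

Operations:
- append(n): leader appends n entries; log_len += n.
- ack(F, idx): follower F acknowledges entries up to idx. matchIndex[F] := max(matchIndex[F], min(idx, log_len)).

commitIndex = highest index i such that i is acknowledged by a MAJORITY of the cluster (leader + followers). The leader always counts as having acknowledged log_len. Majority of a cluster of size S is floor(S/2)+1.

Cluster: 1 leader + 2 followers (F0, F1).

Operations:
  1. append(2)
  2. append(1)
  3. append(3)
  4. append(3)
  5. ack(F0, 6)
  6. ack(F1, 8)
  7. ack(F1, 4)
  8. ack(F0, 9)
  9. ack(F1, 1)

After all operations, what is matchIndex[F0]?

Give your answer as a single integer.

Op 1: append 2 -> log_len=2
Op 2: append 1 -> log_len=3
Op 3: append 3 -> log_len=6
Op 4: append 3 -> log_len=9
Op 5: F0 acks idx 6 -> match: F0=6 F1=0; commitIndex=6
Op 6: F1 acks idx 8 -> match: F0=6 F1=8; commitIndex=8
Op 7: F1 acks idx 4 -> match: F0=6 F1=8; commitIndex=8
Op 8: F0 acks idx 9 -> match: F0=9 F1=8; commitIndex=9
Op 9: F1 acks idx 1 -> match: F0=9 F1=8; commitIndex=9

Answer: 9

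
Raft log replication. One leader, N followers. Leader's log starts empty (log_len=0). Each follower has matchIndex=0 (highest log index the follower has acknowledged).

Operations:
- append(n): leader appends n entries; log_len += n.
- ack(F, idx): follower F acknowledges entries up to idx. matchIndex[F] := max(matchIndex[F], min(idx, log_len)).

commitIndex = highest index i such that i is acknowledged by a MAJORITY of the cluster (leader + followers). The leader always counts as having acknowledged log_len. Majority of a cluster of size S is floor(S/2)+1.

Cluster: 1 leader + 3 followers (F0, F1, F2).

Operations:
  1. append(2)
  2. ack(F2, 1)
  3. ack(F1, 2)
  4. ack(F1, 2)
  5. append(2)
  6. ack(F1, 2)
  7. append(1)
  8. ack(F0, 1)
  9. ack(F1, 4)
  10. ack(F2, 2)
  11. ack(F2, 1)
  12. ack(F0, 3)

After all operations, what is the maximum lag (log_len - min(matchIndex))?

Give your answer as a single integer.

Answer: 3

Derivation:
Op 1: append 2 -> log_len=2
Op 2: F2 acks idx 1 -> match: F0=0 F1=0 F2=1; commitIndex=0
Op 3: F1 acks idx 2 -> match: F0=0 F1=2 F2=1; commitIndex=1
Op 4: F1 acks idx 2 -> match: F0=0 F1=2 F2=1; commitIndex=1
Op 5: append 2 -> log_len=4
Op 6: F1 acks idx 2 -> match: F0=0 F1=2 F2=1; commitIndex=1
Op 7: append 1 -> log_len=5
Op 8: F0 acks idx 1 -> match: F0=1 F1=2 F2=1; commitIndex=1
Op 9: F1 acks idx 4 -> match: F0=1 F1=4 F2=1; commitIndex=1
Op 10: F2 acks idx 2 -> match: F0=1 F1=4 F2=2; commitIndex=2
Op 11: F2 acks idx 1 -> match: F0=1 F1=4 F2=2; commitIndex=2
Op 12: F0 acks idx 3 -> match: F0=3 F1=4 F2=2; commitIndex=3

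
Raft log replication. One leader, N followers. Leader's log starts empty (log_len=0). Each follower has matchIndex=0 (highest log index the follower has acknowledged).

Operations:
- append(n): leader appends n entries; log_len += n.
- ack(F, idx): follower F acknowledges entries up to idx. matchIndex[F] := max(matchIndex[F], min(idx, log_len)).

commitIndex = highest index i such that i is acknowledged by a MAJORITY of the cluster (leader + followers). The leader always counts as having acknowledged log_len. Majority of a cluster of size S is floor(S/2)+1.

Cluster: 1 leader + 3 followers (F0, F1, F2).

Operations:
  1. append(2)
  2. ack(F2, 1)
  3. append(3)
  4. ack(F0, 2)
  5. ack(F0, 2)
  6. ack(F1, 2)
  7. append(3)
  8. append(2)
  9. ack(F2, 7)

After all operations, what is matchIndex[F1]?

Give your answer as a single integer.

Op 1: append 2 -> log_len=2
Op 2: F2 acks idx 1 -> match: F0=0 F1=0 F2=1; commitIndex=0
Op 3: append 3 -> log_len=5
Op 4: F0 acks idx 2 -> match: F0=2 F1=0 F2=1; commitIndex=1
Op 5: F0 acks idx 2 -> match: F0=2 F1=0 F2=1; commitIndex=1
Op 6: F1 acks idx 2 -> match: F0=2 F1=2 F2=1; commitIndex=2
Op 7: append 3 -> log_len=8
Op 8: append 2 -> log_len=10
Op 9: F2 acks idx 7 -> match: F0=2 F1=2 F2=7; commitIndex=2

Answer: 2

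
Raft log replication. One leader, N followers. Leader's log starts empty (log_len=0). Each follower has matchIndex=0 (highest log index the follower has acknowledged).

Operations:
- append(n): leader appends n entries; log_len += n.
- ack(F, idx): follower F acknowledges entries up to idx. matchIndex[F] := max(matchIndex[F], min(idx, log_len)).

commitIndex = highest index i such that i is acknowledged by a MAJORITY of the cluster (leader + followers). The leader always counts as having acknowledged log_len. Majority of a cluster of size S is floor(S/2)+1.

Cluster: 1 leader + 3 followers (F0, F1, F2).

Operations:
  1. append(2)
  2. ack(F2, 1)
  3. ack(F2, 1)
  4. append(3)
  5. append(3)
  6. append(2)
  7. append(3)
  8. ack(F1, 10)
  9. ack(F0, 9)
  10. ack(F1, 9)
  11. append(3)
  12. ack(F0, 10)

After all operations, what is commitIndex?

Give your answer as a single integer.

Answer: 10

Derivation:
Op 1: append 2 -> log_len=2
Op 2: F2 acks idx 1 -> match: F0=0 F1=0 F2=1; commitIndex=0
Op 3: F2 acks idx 1 -> match: F0=0 F1=0 F2=1; commitIndex=0
Op 4: append 3 -> log_len=5
Op 5: append 3 -> log_len=8
Op 6: append 2 -> log_len=10
Op 7: append 3 -> log_len=13
Op 8: F1 acks idx 10 -> match: F0=0 F1=10 F2=1; commitIndex=1
Op 9: F0 acks idx 9 -> match: F0=9 F1=10 F2=1; commitIndex=9
Op 10: F1 acks idx 9 -> match: F0=9 F1=10 F2=1; commitIndex=9
Op 11: append 3 -> log_len=16
Op 12: F0 acks idx 10 -> match: F0=10 F1=10 F2=1; commitIndex=10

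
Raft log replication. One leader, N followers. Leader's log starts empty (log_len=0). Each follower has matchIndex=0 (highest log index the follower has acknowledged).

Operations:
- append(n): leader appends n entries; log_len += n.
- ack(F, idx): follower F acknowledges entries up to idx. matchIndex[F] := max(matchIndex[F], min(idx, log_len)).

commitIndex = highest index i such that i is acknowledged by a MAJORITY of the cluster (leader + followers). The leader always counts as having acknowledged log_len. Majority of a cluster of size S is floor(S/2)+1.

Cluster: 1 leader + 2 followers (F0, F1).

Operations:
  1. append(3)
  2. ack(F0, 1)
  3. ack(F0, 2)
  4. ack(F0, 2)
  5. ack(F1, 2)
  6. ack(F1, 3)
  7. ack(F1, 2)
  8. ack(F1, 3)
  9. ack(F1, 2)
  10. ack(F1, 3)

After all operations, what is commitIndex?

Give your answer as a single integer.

Op 1: append 3 -> log_len=3
Op 2: F0 acks idx 1 -> match: F0=1 F1=0; commitIndex=1
Op 3: F0 acks idx 2 -> match: F0=2 F1=0; commitIndex=2
Op 4: F0 acks idx 2 -> match: F0=2 F1=0; commitIndex=2
Op 5: F1 acks idx 2 -> match: F0=2 F1=2; commitIndex=2
Op 6: F1 acks idx 3 -> match: F0=2 F1=3; commitIndex=3
Op 7: F1 acks idx 2 -> match: F0=2 F1=3; commitIndex=3
Op 8: F1 acks idx 3 -> match: F0=2 F1=3; commitIndex=3
Op 9: F1 acks idx 2 -> match: F0=2 F1=3; commitIndex=3
Op 10: F1 acks idx 3 -> match: F0=2 F1=3; commitIndex=3

Answer: 3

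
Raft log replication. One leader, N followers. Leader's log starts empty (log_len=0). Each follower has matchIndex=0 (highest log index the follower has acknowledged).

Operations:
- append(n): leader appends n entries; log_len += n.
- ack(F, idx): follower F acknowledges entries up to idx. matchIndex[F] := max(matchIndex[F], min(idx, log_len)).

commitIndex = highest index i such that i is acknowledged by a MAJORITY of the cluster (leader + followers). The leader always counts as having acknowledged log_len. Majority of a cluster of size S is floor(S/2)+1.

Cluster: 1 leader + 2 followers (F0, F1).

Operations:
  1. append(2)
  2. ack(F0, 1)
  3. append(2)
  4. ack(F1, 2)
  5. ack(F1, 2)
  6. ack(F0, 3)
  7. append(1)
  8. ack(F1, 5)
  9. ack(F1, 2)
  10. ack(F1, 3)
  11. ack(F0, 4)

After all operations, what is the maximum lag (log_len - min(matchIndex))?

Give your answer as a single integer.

Op 1: append 2 -> log_len=2
Op 2: F0 acks idx 1 -> match: F0=1 F1=0; commitIndex=1
Op 3: append 2 -> log_len=4
Op 4: F1 acks idx 2 -> match: F0=1 F1=2; commitIndex=2
Op 5: F1 acks idx 2 -> match: F0=1 F1=2; commitIndex=2
Op 6: F0 acks idx 3 -> match: F0=3 F1=2; commitIndex=3
Op 7: append 1 -> log_len=5
Op 8: F1 acks idx 5 -> match: F0=3 F1=5; commitIndex=5
Op 9: F1 acks idx 2 -> match: F0=3 F1=5; commitIndex=5
Op 10: F1 acks idx 3 -> match: F0=3 F1=5; commitIndex=5
Op 11: F0 acks idx 4 -> match: F0=4 F1=5; commitIndex=5

Answer: 1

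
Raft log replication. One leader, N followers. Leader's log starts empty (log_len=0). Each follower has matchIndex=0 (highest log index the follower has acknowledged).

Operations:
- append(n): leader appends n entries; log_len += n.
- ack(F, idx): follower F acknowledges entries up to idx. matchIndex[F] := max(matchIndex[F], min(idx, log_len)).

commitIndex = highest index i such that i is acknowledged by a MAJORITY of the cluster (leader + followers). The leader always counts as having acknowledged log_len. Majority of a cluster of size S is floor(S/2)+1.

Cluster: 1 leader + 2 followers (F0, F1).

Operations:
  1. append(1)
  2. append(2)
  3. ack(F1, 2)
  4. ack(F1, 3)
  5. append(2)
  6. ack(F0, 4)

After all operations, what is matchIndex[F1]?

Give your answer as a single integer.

Op 1: append 1 -> log_len=1
Op 2: append 2 -> log_len=3
Op 3: F1 acks idx 2 -> match: F0=0 F1=2; commitIndex=2
Op 4: F1 acks idx 3 -> match: F0=0 F1=3; commitIndex=3
Op 5: append 2 -> log_len=5
Op 6: F0 acks idx 4 -> match: F0=4 F1=3; commitIndex=4

Answer: 3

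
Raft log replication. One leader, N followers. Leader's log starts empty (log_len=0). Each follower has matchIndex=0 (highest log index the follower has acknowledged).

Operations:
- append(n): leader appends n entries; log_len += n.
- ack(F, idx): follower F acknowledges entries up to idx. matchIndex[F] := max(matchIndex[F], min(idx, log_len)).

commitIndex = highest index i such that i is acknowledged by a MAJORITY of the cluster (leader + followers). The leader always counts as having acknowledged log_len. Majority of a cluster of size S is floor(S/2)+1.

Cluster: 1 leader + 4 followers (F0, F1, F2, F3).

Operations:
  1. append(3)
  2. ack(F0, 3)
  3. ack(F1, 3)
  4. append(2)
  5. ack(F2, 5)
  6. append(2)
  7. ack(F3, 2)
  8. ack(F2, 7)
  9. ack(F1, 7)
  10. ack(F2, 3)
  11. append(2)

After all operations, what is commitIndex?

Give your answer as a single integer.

Answer: 7

Derivation:
Op 1: append 3 -> log_len=3
Op 2: F0 acks idx 3 -> match: F0=3 F1=0 F2=0 F3=0; commitIndex=0
Op 3: F1 acks idx 3 -> match: F0=3 F1=3 F2=0 F3=0; commitIndex=3
Op 4: append 2 -> log_len=5
Op 5: F2 acks idx 5 -> match: F0=3 F1=3 F2=5 F3=0; commitIndex=3
Op 6: append 2 -> log_len=7
Op 7: F3 acks idx 2 -> match: F0=3 F1=3 F2=5 F3=2; commitIndex=3
Op 8: F2 acks idx 7 -> match: F0=3 F1=3 F2=7 F3=2; commitIndex=3
Op 9: F1 acks idx 7 -> match: F0=3 F1=7 F2=7 F3=2; commitIndex=7
Op 10: F2 acks idx 3 -> match: F0=3 F1=7 F2=7 F3=2; commitIndex=7
Op 11: append 2 -> log_len=9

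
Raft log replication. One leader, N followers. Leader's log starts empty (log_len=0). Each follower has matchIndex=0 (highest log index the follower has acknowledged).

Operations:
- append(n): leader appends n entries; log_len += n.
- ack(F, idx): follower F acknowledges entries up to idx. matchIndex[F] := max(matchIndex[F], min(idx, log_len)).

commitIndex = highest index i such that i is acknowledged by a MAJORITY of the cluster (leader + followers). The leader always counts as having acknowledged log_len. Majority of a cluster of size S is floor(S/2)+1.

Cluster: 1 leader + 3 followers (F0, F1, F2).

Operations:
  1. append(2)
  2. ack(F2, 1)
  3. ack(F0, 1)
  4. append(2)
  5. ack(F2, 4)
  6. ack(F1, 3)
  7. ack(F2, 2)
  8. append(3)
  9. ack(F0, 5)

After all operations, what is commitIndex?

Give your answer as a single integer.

Op 1: append 2 -> log_len=2
Op 2: F2 acks idx 1 -> match: F0=0 F1=0 F2=1; commitIndex=0
Op 3: F0 acks idx 1 -> match: F0=1 F1=0 F2=1; commitIndex=1
Op 4: append 2 -> log_len=4
Op 5: F2 acks idx 4 -> match: F0=1 F1=0 F2=4; commitIndex=1
Op 6: F1 acks idx 3 -> match: F0=1 F1=3 F2=4; commitIndex=3
Op 7: F2 acks idx 2 -> match: F0=1 F1=3 F2=4; commitIndex=3
Op 8: append 3 -> log_len=7
Op 9: F0 acks idx 5 -> match: F0=5 F1=3 F2=4; commitIndex=4

Answer: 4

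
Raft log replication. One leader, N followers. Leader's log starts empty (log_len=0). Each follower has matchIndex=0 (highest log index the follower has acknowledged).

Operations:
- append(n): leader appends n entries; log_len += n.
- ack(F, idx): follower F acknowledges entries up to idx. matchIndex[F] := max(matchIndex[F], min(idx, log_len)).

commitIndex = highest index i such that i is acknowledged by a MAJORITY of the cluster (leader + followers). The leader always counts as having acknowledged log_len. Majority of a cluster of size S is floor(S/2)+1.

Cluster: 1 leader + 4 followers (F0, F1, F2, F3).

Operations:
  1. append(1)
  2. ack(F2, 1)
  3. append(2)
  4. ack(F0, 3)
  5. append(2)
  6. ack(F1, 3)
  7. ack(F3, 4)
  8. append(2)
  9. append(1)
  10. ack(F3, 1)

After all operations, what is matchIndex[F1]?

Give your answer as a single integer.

Answer: 3

Derivation:
Op 1: append 1 -> log_len=1
Op 2: F2 acks idx 1 -> match: F0=0 F1=0 F2=1 F3=0; commitIndex=0
Op 3: append 2 -> log_len=3
Op 4: F0 acks idx 3 -> match: F0=3 F1=0 F2=1 F3=0; commitIndex=1
Op 5: append 2 -> log_len=5
Op 6: F1 acks idx 3 -> match: F0=3 F1=3 F2=1 F3=0; commitIndex=3
Op 7: F3 acks idx 4 -> match: F0=3 F1=3 F2=1 F3=4; commitIndex=3
Op 8: append 2 -> log_len=7
Op 9: append 1 -> log_len=8
Op 10: F3 acks idx 1 -> match: F0=3 F1=3 F2=1 F3=4; commitIndex=3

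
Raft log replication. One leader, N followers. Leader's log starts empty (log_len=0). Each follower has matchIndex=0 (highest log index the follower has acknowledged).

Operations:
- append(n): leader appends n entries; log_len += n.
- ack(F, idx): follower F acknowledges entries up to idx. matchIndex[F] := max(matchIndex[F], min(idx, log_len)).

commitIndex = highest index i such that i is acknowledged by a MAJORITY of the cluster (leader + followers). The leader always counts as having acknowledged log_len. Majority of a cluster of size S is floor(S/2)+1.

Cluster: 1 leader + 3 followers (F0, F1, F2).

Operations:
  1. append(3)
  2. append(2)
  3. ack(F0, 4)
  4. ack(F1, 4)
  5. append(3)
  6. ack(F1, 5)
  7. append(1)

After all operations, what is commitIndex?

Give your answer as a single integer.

Answer: 4

Derivation:
Op 1: append 3 -> log_len=3
Op 2: append 2 -> log_len=5
Op 3: F0 acks idx 4 -> match: F0=4 F1=0 F2=0; commitIndex=0
Op 4: F1 acks idx 4 -> match: F0=4 F1=4 F2=0; commitIndex=4
Op 5: append 3 -> log_len=8
Op 6: F1 acks idx 5 -> match: F0=4 F1=5 F2=0; commitIndex=4
Op 7: append 1 -> log_len=9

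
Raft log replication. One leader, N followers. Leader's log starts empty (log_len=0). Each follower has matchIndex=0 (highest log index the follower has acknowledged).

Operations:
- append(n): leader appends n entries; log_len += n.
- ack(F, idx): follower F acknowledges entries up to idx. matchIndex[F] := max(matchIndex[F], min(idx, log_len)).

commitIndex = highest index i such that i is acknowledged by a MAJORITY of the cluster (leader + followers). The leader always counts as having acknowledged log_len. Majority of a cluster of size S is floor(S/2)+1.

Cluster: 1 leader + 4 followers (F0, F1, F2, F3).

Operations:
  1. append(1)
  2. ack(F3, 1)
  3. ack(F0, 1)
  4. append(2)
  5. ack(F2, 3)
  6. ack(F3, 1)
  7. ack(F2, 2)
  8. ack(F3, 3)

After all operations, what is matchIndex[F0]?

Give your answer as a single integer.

Answer: 1

Derivation:
Op 1: append 1 -> log_len=1
Op 2: F3 acks idx 1 -> match: F0=0 F1=0 F2=0 F3=1; commitIndex=0
Op 3: F0 acks idx 1 -> match: F0=1 F1=0 F2=0 F3=1; commitIndex=1
Op 4: append 2 -> log_len=3
Op 5: F2 acks idx 3 -> match: F0=1 F1=0 F2=3 F3=1; commitIndex=1
Op 6: F3 acks idx 1 -> match: F0=1 F1=0 F2=3 F3=1; commitIndex=1
Op 7: F2 acks idx 2 -> match: F0=1 F1=0 F2=3 F3=1; commitIndex=1
Op 8: F3 acks idx 3 -> match: F0=1 F1=0 F2=3 F3=3; commitIndex=3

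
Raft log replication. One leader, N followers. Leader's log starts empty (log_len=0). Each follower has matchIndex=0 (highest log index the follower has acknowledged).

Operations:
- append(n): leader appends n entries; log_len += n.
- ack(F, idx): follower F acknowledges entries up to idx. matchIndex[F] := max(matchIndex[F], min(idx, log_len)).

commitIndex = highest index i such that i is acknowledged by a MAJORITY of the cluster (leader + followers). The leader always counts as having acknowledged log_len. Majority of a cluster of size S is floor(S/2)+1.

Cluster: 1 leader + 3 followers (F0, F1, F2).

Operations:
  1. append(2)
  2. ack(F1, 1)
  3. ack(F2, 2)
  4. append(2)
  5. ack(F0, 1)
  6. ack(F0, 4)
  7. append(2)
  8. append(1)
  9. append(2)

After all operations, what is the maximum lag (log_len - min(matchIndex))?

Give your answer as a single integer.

Op 1: append 2 -> log_len=2
Op 2: F1 acks idx 1 -> match: F0=0 F1=1 F2=0; commitIndex=0
Op 3: F2 acks idx 2 -> match: F0=0 F1=1 F2=2; commitIndex=1
Op 4: append 2 -> log_len=4
Op 5: F0 acks idx 1 -> match: F0=1 F1=1 F2=2; commitIndex=1
Op 6: F0 acks idx 4 -> match: F0=4 F1=1 F2=2; commitIndex=2
Op 7: append 2 -> log_len=6
Op 8: append 1 -> log_len=7
Op 9: append 2 -> log_len=9

Answer: 8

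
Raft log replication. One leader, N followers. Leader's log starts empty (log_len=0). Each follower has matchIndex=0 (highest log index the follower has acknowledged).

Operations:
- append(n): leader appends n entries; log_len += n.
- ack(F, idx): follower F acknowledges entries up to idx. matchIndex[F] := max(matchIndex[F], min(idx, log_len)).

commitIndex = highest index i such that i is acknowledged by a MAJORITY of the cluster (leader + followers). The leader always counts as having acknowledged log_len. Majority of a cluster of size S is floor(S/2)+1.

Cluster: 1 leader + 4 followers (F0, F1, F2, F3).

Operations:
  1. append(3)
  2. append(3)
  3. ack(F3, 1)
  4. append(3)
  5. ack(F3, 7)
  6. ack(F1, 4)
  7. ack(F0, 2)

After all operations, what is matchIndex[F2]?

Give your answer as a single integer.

Answer: 0

Derivation:
Op 1: append 3 -> log_len=3
Op 2: append 3 -> log_len=6
Op 3: F3 acks idx 1 -> match: F0=0 F1=0 F2=0 F3=1; commitIndex=0
Op 4: append 3 -> log_len=9
Op 5: F3 acks idx 7 -> match: F0=0 F1=0 F2=0 F3=7; commitIndex=0
Op 6: F1 acks idx 4 -> match: F0=0 F1=4 F2=0 F3=7; commitIndex=4
Op 7: F0 acks idx 2 -> match: F0=2 F1=4 F2=0 F3=7; commitIndex=4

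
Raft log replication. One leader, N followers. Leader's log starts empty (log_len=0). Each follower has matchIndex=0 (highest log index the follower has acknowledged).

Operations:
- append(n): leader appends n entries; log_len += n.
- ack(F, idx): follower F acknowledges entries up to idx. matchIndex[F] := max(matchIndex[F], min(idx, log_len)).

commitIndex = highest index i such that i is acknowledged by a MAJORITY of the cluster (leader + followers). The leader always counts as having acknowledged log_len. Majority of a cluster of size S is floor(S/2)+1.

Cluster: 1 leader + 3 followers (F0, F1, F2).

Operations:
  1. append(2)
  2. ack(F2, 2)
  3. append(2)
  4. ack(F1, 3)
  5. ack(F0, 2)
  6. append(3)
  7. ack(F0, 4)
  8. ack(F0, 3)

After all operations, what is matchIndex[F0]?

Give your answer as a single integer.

Op 1: append 2 -> log_len=2
Op 2: F2 acks idx 2 -> match: F0=0 F1=0 F2=2; commitIndex=0
Op 3: append 2 -> log_len=4
Op 4: F1 acks idx 3 -> match: F0=0 F1=3 F2=2; commitIndex=2
Op 5: F0 acks idx 2 -> match: F0=2 F1=3 F2=2; commitIndex=2
Op 6: append 3 -> log_len=7
Op 7: F0 acks idx 4 -> match: F0=4 F1=3 F2=2; commitIndex=3
Op 8: F0 acks idx 3 -> match: F0=4 F1=3 F2=2; commitIndex=3

Answer: 4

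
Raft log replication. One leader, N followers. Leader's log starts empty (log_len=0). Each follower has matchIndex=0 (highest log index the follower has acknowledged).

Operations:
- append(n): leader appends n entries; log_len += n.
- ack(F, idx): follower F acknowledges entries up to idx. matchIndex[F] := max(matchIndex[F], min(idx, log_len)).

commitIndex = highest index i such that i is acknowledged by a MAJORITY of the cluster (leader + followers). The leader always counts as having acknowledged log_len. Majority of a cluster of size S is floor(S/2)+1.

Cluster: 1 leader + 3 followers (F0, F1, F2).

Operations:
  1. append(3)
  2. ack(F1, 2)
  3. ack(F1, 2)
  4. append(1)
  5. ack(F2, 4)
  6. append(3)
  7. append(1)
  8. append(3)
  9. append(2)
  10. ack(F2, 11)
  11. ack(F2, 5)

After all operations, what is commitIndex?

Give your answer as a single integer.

Answer: 2

Derivation:
Op 1: append 3 -> log_len=3
Op 2: F1 acks idx 2 -> match: F0=0 F1=2 F2=0; commitIndex=0
Op 3: F1 acks idx 2 -> match: F0=0 F1=2 F2=0; commitIndex=0
Op 4: append 1 -> log_len=4
Op 5: F2 acks idx 4 -> match: F0=0 F1=2 F2=4; commitIndex=2
Op 6: append 3 -> log_len=7
Op 7: append 1 -> log_len=8
Op 8: append 3 -> log_len=11
Op 9: append 2 -> log_len=13
Op 10: F2 acks idx 11 -> match: F0=0 F1=2 F2=11; commitIndex=2
Op 11: F2 acks idx 5 -> match: F0=0 F1=2 F2=11; commitIndex=2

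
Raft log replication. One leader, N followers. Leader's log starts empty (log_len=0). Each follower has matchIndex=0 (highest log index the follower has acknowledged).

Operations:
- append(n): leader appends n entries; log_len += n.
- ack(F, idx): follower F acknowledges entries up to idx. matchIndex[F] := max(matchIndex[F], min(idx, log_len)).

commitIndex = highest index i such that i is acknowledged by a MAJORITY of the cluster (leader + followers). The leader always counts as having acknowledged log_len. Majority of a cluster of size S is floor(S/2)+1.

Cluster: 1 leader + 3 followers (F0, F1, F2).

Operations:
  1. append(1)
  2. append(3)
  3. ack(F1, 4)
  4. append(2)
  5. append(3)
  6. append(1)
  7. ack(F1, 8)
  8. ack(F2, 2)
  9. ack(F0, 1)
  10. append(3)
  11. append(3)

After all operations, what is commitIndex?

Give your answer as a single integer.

Op 1: append 1 -> log_len=1
Op 2: append 3 -> log_len=4
Op 3: F1 acks idx 4 -> match: F0=0 F1=4 F2=0; commitIndex=0
Op 4: append 2 -> log_len=6
Op 5: append 3 -> log_len=9
Op 6: append 1 -> log_len=10
Op 7: F1 acks idx 8 -> match: F0=0 F1=8 F2=0; commitIndex=0
Op 8: F2 acks idx 2 -> match: F0=0 F1=8 F2=2; commitIndex=2
Op 9: F0 acks idx 1 -> match: F0=1 F1=8 F2=2; commitIndex=2
Op 10: append 3 -> log_len=13
Op 11: append 3 -> log_len=16

Answer: 2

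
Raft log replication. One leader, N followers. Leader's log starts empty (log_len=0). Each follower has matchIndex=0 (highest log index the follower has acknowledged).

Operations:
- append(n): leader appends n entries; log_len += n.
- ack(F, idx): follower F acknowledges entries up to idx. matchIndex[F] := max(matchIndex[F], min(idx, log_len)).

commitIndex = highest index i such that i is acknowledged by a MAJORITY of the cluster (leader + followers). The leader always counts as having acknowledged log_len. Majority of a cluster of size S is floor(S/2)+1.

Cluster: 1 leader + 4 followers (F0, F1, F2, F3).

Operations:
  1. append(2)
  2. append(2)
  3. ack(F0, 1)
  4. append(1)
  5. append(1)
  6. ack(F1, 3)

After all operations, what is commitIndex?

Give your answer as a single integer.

Op 1: append 2 -> log_len=2
Op 2: append 2 -> log_len=4
Op 3: F0 acks idx 1 -> match: F0=1 F1=0 F2=0 F3=0; commitIndex=0
Op 4: append 1 -> log_len=5
Op 5: append 1 -> log_len=6
Op 6: F1 acks idx 3 -> match: F0=1 F1=3 F2=0 F3=0; commitIndex=1

Answer: 1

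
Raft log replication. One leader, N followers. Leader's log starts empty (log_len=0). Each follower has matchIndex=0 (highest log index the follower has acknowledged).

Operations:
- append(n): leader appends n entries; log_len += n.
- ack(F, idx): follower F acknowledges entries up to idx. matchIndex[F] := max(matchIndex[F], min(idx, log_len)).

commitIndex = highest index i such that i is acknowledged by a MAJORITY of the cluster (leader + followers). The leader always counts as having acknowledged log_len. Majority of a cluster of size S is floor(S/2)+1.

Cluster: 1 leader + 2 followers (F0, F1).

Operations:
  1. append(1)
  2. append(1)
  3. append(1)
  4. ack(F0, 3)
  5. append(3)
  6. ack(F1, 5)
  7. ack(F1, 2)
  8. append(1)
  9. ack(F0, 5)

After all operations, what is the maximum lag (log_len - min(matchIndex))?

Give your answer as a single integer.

Op 1: append 1 -> log_len=1
Op 2: append 1 -> log_len=2
Op 3: append 1 -> log_len=3
Op 4: F0 acks idx 3 -> match: F0=3 F1=0; commitIndex=3
Op 5: append 3 -> log_len=6
Op 6: F1 acks idx 5 -> match: F0=3 F1=5; commitIndex=5
Op 7: F1 acks idx 2 -> match: F0=3 F1=5; commitIndex=5
Op 8: append 1 -> log_len=7
Op 9: F0 acks idx 5 -> match: F0=5 F1=5; commitIndex=5

Answer: 2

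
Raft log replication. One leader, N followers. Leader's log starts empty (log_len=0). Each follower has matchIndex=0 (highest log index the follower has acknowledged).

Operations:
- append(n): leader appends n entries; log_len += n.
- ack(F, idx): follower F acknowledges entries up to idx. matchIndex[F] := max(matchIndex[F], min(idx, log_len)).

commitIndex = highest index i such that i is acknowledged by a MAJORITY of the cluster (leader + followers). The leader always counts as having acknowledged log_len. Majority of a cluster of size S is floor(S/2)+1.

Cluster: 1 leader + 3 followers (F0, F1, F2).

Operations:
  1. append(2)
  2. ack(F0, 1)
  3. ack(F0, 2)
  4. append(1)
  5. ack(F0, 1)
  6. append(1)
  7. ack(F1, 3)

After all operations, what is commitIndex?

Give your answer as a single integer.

Answer: 2

Derivation:
Op 1: append 2 -> log_len=2
Op 2: F0 acks idx 1 -> match: F0=1 F1=0 F2=0; commitIndex=0
Op 3: F0 acks idx 2 -> match: F0=2 F1=0 F2=0; commitIndex=0
Op 4: append 1 -> log_len=3
Op 5: F0 acks idx 1 -> match: F0=2 F1=0 F2=0; commitIndex=0
Op 6: append 1 -> log_len=4
Op 7: F1 acks idx 3 -> match: F0=2 F1=3 F2=0; commitIndex=2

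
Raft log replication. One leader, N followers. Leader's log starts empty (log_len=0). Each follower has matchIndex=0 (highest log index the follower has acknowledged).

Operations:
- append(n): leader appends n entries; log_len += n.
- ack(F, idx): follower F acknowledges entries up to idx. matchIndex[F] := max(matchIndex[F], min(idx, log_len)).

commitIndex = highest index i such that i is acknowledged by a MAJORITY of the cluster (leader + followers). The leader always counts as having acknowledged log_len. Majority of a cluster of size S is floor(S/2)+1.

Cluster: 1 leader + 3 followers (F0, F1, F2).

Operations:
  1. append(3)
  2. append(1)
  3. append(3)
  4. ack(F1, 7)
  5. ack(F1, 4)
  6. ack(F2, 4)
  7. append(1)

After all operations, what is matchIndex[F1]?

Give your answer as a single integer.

Answer: 7

Derivation:
Op 1: append 3 -> log_len=3
Op 2: append 1 -> log_len=4
Op 3: append 3 -> log_len=7
Op 4: F1 acks idx 7 -> match: F0=0 F1=7 F2=0; commitIndex=0
Op 5: F1 acks idx 4 -> match: F0=0 F1=7 F2=0; commitIndex=0
Op 6: F2 acks idx 4 -> match: F0=0 F1=7 F2=4; commitIndex=4
Op 7: append 1 -> log_len=8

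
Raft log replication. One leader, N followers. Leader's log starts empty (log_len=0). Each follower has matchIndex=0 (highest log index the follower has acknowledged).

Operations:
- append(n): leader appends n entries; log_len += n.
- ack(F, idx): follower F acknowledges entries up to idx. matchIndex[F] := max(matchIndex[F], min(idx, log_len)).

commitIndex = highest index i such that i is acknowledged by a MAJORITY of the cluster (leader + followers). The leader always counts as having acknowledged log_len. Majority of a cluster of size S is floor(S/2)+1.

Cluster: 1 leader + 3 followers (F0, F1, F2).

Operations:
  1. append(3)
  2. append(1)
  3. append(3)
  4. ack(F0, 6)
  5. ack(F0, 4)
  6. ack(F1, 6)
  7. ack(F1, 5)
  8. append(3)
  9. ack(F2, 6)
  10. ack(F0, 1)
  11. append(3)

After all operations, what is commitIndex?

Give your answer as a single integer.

Answer: 6

Derivation:
Op 1: append 3 -> log_len=3
Op 2: append 1 -> log_len=4
Op 3: append 3 -> log_len=7
Op 4: F0 acks idx 6 -> match: F0=6 F1=0 F2=0; commitIndex=0
Op 5: F0 acks idx 4 -> match: F0=6 F1=0 F2=0; commitIndex=0
Op 6: F1 acks idx 6 -> match: F0=6 F1=6 F2=0; commitIndex=6
Op 7: F1 acks idx 5 -> match: F0=6 F1=6 F2=0; commitIndex=6
Op 8: append 3 -> log_len=10
Op 9: F2 acks idx 6 -> match: F0=6 F1=6 F2=6; commitIndex=6
Op 10: F0 acks idx 1 -> match: F0=6 F1=6 F2=6; commitIndex=6
Op 11: append 3 -> log_len=13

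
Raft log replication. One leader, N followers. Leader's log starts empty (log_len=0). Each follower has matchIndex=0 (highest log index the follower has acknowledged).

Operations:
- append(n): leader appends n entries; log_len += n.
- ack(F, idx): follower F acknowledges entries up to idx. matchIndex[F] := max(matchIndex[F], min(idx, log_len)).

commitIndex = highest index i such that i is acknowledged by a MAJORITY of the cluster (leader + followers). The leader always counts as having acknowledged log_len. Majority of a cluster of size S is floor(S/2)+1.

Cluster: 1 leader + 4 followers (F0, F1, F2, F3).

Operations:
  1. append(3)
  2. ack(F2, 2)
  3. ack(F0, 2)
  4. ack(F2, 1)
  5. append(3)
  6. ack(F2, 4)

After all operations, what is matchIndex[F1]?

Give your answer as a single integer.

Answer: 0

Derivation:
Op 1: append 3 -> log_len=3
Op 2: F2 acks idx 2 -> match: F0=0 F1=0 F2=2 F3=0; commitIndex=0
Op 3: F0 acks idx 2 -> match: F0=2 F1=0 F2=2 F3=0; commitIndex=2
Op 4: F2 acks idx 1 -> match: F0=2 F1=0 F2=2 F3=0; commitIndex=2
Op 5: append 3 -> log_len=6
Op 6: F2 acks idx 4 -> match: F0=2 F1=0 F2=4 F3=0; commitIndex=2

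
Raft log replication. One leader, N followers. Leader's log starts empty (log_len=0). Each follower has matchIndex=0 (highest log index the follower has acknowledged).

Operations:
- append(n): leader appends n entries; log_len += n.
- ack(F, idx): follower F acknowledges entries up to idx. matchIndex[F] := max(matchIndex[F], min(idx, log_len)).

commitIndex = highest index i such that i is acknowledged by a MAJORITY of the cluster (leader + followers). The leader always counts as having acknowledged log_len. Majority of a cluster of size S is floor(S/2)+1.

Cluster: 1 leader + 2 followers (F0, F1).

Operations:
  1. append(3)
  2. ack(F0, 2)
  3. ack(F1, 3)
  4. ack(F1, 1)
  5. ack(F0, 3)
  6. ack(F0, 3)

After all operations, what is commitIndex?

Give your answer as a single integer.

Op 1: append 3 -> log_len=3
Op 2: F0 acks idx 2 -> match: F0=2 F1=0; commitIndex=2
Op 3: F1 acks idx 3 -> match: F0=2 F1=3; commitIndex=3
Op 4: F1 acks idx 1 -> match: F0=2 F1=3; commitIndex=3
Op 5: F0 acks idx 3 -> match: F0=3 F1=3; commitIndex=3
Op 6: F0 acks idx 3 -> match: F0=3 F1=3; commitIndex=3

Answer: 3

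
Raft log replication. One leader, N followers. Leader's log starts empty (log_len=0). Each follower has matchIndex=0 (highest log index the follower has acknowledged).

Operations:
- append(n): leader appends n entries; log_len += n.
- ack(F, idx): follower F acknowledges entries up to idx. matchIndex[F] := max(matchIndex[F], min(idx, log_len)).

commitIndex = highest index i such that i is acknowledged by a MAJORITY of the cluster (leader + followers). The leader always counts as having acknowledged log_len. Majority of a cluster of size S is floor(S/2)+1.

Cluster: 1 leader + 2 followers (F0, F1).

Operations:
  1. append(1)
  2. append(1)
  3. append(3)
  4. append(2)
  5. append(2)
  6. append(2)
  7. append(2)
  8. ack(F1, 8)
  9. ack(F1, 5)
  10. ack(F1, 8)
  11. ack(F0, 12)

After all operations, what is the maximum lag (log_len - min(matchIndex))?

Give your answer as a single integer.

Op 1: append 1 -> log_len=1
Op 2: append 1 -> log_len=2
Op 3: append 3 -> log_len=5
Op 4: append 2 -> log_len=7
Op 5: append 2 -> log_len=9
Op 6: append 2 -> log_len=11
Op 7: append 2 -> log_len=13
Op 8: F1 acks idx 8 -> match: F0=0 F1=8; commitIndex=8
Op 9: F1 acks idx 5 -> match: F0=0 F1=8; commitIndex=8
Op 10: F1 acks idx 8 -> match: F0=0 F1=8; commitIndex=8
Op 11: F0 acks idx 12 -> match: F0=12 F1=8; commitIndex=12

Answer: 5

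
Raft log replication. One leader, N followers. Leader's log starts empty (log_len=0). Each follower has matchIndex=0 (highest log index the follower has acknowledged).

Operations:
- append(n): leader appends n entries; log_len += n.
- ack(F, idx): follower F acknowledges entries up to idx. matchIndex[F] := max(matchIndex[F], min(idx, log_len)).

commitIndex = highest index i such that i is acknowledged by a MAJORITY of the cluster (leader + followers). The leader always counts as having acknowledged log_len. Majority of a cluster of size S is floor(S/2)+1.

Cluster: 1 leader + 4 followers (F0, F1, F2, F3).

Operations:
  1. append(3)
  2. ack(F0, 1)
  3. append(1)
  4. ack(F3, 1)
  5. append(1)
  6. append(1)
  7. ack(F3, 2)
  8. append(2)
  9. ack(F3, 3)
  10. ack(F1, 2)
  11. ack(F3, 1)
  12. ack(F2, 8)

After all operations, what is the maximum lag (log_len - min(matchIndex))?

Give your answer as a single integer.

Answer: 7

Derivation:
Op 1: append 3 -> log_len=3
Op 2: F0 acks idx 1 -> match: F0=1 F1=0 F2=0 F3=0; commitIndex=0
Op 3: append 1 -> log_len=4
Op 4: F3 acks idx 1 -> match: F0=1 F1=0 F2=0 F3=1; commitIndex=1
Op 5: append 1 -> log_len=5
Op 6: append 1 -> log_len=6
Op 7: F3 acks idx 2 -> match: F0=1 F1=0 F2=0 F3=2; commitIndex=1
Op 8: append 2 -> log_len=8
Op 9: F3 acks idx 3 -> match: F0=1 F1=0 F2=0 F3=3; commitIndex=1
Op 10: F1 acks idx 2 -> match: F0=1 F1=2 F2=0 F3=3; commitIndex=2
Op 11: F3 acks idx 1 -> match: F0=1 F1=2 F2=0 F3=3; commitIndex=2
Op 12: F2 acks idx 8 -> match: F0=1 F1=2 F2=8 F3=3; commitIndex=3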